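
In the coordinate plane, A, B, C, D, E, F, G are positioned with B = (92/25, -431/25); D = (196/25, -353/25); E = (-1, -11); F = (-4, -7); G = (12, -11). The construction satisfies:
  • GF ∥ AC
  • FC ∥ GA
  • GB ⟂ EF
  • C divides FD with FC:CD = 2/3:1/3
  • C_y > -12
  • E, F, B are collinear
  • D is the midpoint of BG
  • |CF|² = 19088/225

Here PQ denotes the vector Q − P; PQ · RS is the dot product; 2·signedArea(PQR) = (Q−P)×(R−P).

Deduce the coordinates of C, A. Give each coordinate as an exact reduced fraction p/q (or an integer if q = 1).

1. C_x = 292/75  [C divides FD with FC:CD = 2/3:1/3]
2. C_y = -881/75  [C divides FD with FC:CD = 2/3:1/3]
   → C = (292/75, -881/75)
3. A_x = 1492/75  [GF ∥ AC ∩ FC ∥ GA]
4. A_y = -1181/75  [GF ∥ AC ∩ FC ∥ GA]
   → A = (1492/75, -1181/75)

A = (1492/75, -1181/75)
C = (292/75, -881/75)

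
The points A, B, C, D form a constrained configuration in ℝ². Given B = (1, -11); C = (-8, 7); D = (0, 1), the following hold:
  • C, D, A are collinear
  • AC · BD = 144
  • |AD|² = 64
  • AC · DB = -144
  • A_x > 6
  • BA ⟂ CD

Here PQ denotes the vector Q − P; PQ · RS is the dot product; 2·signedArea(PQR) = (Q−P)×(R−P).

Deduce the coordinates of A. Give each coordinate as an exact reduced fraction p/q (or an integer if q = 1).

1. A_x = 32/5  [C, D, A are collinear ∩ BA ⟂ CD]
2. A_y = -19/5  [C, D, A are collinear ∩ BA ⟂ CD]
   → A = (32/5, -19/5)

A = (32/5, -19/5)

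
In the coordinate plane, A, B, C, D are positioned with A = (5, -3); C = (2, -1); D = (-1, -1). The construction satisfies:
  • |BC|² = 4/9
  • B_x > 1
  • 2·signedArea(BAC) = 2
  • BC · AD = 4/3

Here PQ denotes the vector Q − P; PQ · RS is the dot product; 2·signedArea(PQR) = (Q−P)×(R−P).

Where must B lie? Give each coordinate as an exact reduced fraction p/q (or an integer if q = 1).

B = (2, -5/3)

1. B_x = 2  [2·signedArea(BAC) = 2 ∩ BC · AD = 4/3]
2. B_y = -5/3  [2·signedArea(BAC) = 2 ∩ BC · AD = 4/3]
   → B = (2, -5/3)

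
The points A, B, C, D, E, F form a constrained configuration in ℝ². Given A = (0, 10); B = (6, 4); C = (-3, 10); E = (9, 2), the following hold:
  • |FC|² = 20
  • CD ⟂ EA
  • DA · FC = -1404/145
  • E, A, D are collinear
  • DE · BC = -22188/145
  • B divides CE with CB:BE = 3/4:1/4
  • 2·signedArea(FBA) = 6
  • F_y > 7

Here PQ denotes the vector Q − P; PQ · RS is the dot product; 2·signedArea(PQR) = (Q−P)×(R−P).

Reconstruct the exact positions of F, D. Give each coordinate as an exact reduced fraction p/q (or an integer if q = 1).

D = (-243/145, 1666/145)
F = (1, 8)

1. D_x = -243/145  [E, A, D are collinear ∩ CD ⟂ EA]
2. D_y = 1666/145  [E, A, D are collinear ∩ CD ⟂ EA]
   → D = (-243/145, 1666/145)
3. F_x = 1  [2·signedArea(FBA) = 6 ∩ DA · FC = -1404/145]
4. F_y = 8  [2·signedArea(FBA) = 6 ∩ DA · FC = -1404/145]
   → F = (1, 8)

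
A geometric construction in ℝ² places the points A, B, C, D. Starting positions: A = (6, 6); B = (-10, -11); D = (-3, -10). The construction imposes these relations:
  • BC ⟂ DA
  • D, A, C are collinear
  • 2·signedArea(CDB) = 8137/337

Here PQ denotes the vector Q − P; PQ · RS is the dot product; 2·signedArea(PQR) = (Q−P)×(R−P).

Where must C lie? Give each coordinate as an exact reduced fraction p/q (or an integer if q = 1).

1. C_x = -1722/337  [D, A, C are collinear ∩ BC ⟂ DA]
2. C_y = -4634/337  [D, A, C are collinear ∩ BC ⟂ DA]
   → C = (-1722/337, -4634/337)

C = (-1722/337, -4634/337)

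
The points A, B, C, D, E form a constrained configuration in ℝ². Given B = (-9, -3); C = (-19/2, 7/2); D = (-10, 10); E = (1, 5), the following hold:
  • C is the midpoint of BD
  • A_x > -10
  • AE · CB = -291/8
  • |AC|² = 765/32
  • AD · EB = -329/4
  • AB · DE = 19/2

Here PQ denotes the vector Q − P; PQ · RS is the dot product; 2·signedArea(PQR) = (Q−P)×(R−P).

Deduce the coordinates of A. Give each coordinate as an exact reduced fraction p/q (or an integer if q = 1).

1. A_x = -73/8  [AD · EB = -329/4 ∩ AE · CB = -291/8]
2. A_y = -11/8  [AD · EB = -329/4 ∩ AE · CB = -291/8]
   → A = (-73/8, -11/8)

A = (-73/8, -11/8)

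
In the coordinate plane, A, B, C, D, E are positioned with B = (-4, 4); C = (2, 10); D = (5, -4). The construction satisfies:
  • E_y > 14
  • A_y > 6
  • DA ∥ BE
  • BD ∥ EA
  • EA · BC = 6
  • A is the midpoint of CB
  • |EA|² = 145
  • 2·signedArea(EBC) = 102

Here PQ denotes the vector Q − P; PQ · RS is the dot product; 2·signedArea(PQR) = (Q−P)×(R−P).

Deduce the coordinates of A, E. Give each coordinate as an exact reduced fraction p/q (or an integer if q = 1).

1. A_x = -1  [A is the midpoint of CB]
2. A_y = 7  [A is the midpoint of CB]
   → A = (-1, 7)
3. E_x = -10  [BD ∥ EA ∩ DA ∥ BE]
4. E_y = 15  [BD ∥ EA ∩ DA ∥ BE]
   → E = (-10, 15)

A = (-1, 7)
E = (-10, 15)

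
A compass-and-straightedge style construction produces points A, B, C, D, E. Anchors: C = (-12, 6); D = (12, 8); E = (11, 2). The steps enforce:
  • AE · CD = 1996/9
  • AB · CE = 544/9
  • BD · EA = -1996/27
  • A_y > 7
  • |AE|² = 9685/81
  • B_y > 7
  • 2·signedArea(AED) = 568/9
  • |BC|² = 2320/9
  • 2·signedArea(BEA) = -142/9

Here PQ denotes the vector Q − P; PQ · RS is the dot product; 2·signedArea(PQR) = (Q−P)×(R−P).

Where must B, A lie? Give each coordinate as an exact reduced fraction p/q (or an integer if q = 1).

A = (4/3, 64/9)
B = (4, 22/3)

1. A_x = 4/3  [2·signedArea(AED) = 568/9 ∩ AE · CD = 1996/9]
2. A_y = 64/9  [2·signedArea(AED) = 568/9 ∩ AE · CD = 1996/9]
   → A = (4/3, 64/9)
3. B_x = 4  [2·signedArea(BEA) = -142/9 ∩ BD · EA = -1996/27]
4. B_y = 22/3  [2·signedArea(BEA) = -142/9 ∩ BD · EA = -1996/27]
   → B = (4, 22/3)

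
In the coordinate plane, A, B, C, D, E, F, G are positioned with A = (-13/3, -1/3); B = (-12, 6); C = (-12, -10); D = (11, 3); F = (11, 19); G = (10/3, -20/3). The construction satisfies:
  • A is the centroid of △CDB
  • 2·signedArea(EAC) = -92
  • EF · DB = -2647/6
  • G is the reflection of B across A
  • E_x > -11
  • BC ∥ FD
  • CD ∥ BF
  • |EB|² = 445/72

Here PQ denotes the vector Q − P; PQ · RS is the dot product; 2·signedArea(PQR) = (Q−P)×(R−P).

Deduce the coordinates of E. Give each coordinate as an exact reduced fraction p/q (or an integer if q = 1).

E = (-121/12, 53/12)

1. E_x = -121/12  [EF · DB = -2647/6 ∩ 2·signedArea(EAC) = -92]
2. E_y = 53/12  [EF · DB = -2647/6 ∩ 2·signedArea(EAC) = -92]
   → E = (-121/12, 53/12)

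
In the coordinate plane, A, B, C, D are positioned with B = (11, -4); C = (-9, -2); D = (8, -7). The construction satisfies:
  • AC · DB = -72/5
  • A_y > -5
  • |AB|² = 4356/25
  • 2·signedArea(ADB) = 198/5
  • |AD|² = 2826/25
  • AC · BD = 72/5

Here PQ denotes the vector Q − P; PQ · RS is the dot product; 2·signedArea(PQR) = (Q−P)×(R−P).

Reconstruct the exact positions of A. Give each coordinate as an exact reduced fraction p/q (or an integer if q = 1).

A = (-11/5, -4)

1. A_x = -11/5  [2·signedArea(ADB) = 198/5 ∩ AC · BD = 72/5]
2. A_y = -4  [2·signedArea(ADB) = 198/5 ∩ AC · BD = 72/5]
   → A = (-11/5, -4)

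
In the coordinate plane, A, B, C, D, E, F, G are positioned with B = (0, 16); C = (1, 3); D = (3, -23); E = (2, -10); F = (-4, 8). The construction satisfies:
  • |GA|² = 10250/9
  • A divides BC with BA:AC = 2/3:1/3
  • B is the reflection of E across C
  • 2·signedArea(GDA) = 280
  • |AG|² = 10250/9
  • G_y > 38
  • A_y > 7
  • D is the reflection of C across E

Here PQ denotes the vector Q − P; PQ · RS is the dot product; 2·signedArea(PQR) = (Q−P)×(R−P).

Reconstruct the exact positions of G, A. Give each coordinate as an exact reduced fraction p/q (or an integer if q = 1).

A = (2/3, 22/3)
G = (-11, 39)

1. A_x = 2/3  [A divides BC with BA:AC = 2/3:1/3]
2. A_y = 22/3  [A divides BC with BA:AC = 2/3:1/3]
   → A = (2/3, 22/3)
3. G_x = -11  [line -91/3·x + -7/3·y + -728/3 = 0 ∩ |GA|² = 10250/9]
4. G_y = 39  [line -91/3·x + -7/3·y + -728/3 = 0 ∩ |GA|² = 10250/9]
   → G = (-11, 39)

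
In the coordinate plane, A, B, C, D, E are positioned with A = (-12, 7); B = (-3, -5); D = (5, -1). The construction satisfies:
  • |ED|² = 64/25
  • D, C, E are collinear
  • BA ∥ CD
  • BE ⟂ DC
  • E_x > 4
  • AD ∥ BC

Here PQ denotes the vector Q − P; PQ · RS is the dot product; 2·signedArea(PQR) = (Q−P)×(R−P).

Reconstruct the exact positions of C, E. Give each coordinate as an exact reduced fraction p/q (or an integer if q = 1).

1. C_x = 14  [BA ∥ CD ∩ AD ∥ BC]
2. C_y = -13  [BA ∥ CD ∩ AD ∥ BC]
   → C = (14, -13)
3. E_x = 101/25  [D, C, E are collinear ∩ BE ⟂ DC]
4. E_y = 7/25  [D, C, E are collinear ∩ BE ⟂ DC]
   → E = (101/25, 7/25)

C = (14, -13)
E = (101/25, 7/25)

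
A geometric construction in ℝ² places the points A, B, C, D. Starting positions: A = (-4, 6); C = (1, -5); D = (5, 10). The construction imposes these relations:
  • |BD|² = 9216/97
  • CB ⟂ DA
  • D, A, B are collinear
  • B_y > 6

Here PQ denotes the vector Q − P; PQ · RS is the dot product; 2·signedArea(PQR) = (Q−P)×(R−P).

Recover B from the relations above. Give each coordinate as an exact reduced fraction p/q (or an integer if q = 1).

1. B_x = -379/97  [D, A, B are collinear ∩ CB ⟂ DA]
2. B_y = 586/97  [D, A, B are collinear ∩ CB ⟂ DA]
   → B = (-379/97, 586/97)

B = (-379/97, 586/97)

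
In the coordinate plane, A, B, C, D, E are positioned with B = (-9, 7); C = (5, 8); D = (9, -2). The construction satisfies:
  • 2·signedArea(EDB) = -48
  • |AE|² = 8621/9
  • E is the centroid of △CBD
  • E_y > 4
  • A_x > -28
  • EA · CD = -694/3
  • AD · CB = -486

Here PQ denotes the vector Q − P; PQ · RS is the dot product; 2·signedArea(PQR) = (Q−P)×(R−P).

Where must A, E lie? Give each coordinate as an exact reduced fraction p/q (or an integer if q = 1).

1. E_x = 5/3  [E is the centroid of △CBD]
2. E_y = 13/3  [E is the centroid of △CBD]
   → E = (5/3, 13/3)
3. A_x = -27  [AD · CB = -486 ∩ EA · CD = -694/3]
4. A_y = 16  [AD · CB = -486 ∩ EA · CD = -694/3]
   → A = (-27, 16)

A = (-27, 16)
E = (5/3, 13/3)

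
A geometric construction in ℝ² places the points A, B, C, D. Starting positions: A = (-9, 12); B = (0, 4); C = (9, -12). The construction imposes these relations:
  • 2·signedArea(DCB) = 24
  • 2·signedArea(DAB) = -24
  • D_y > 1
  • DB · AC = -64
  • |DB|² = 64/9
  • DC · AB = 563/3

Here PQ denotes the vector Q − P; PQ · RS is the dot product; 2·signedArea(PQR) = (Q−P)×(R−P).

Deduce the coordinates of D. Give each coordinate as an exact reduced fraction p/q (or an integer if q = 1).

D = (0, 4/3)

1. D_x = 0  [DC · AB = 563/3 ∩ DB · AC = -64]
2. D_y = 4/3  [DC · AB = 563/3 ∩ DB · AC = -64]
   → D = (0, 4/3)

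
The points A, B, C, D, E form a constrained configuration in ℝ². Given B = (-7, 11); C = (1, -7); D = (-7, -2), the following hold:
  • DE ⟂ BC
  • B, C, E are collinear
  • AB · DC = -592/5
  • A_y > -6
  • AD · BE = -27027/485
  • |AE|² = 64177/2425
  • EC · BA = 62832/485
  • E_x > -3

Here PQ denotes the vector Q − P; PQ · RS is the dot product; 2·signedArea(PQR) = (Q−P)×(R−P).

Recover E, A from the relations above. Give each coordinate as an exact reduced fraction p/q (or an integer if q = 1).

A = (-11/5, -5)
E = (-211/97, 14/97)

1. E_x = -211/97  [B, C, E are collinear ∩ DE ⟂ BC]
2. E_y = 14/97  [B, C, E are collinear ∩ DE ⟂ BC]
   → E = (-211/97, 14/97)
3. A_x = -11/5  [AB · DC = -592/5 ∩ AD · BE = -27027/485]
4. A_y = -5  [AB · DC = -592/5 ∩ AD · BE = -27027/485]
   → A = (-11/5, -5)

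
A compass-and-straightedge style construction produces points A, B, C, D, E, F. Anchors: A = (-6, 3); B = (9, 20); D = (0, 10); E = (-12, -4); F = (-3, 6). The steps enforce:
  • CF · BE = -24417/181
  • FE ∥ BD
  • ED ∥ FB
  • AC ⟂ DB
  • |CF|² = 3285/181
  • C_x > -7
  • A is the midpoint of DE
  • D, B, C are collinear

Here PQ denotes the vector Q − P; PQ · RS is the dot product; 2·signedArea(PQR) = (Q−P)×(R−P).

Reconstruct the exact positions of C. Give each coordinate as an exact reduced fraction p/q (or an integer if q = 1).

C = (-1116/181, 570/181)

1. C_x = -1116/181  [D, B, C are collinear ∩ AC ⟂ DB]
2. C_y = 570/181  [D, B, C are collinear ∩ AC ⟂ DB]
   → C = (-1116/181, 570/181)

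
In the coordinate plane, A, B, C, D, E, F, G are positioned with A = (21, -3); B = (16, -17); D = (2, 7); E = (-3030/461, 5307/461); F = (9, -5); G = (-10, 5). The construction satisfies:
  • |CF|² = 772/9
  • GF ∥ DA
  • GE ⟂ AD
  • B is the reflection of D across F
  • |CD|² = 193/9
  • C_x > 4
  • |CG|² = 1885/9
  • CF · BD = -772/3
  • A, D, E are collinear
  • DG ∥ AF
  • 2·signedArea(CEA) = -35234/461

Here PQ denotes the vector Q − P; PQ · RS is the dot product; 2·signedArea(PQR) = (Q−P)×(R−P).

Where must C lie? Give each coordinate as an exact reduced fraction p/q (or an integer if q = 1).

C = (13/3, 3)

1. C_x = 13/3  [2·signedArea(CEA) = -35234/461 ∩ CF · BD = -772/3]
2. C_y = 3  [2·signedArea(CEA) = -35234/461 ∩ CF · BD = -772/3]
   → C = (13/3, 3)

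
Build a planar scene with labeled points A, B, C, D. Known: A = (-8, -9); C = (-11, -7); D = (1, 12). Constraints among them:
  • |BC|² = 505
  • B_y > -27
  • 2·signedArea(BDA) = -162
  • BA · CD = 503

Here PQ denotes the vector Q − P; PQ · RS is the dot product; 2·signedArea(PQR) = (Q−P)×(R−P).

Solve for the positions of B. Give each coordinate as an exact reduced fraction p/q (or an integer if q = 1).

B = (-23, -26)

1. B_x = -23  [2·signedArea(BDA) = -162 ∩ BA · CD = 503]
2. B_y = -26  [2·signedArea(BDA) = -162 ∩ BA · CD = 503]
   → B = (-23, -26)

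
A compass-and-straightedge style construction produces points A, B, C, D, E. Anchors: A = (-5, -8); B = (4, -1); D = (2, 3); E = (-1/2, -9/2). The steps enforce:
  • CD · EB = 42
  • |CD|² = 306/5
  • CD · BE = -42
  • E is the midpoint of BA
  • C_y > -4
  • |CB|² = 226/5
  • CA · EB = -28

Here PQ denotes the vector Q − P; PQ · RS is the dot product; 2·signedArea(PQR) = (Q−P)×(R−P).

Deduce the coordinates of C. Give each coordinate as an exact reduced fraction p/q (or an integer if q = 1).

1. C_x = -11/5  [line 9/2·x + 7/2·y + 45/2 = 0 ∩ |CB|² = 226/5]
2. C_y = -18/5  [line 9/2·x + 7/2·y + 45/2 = 0 ∩ |CB|² = 226/5]
   → C = (-11/5, -18/5)

C = (-11/5, -18/5)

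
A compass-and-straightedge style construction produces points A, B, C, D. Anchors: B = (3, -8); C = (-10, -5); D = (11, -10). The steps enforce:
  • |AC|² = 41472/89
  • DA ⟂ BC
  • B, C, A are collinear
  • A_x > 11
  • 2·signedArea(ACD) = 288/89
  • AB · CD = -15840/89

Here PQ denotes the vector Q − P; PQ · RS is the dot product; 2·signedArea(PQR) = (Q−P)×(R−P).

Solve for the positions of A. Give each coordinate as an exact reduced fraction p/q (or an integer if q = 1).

1. A_x = 982/89  [B, C, A are collinear ∩ DA ⟂ BC]
2. A_y = -877/89  [B, C, A are collinear ∩ DA ⟂ BC]
   → A = (982/89, -877/89)

A = (982/89, -877/89)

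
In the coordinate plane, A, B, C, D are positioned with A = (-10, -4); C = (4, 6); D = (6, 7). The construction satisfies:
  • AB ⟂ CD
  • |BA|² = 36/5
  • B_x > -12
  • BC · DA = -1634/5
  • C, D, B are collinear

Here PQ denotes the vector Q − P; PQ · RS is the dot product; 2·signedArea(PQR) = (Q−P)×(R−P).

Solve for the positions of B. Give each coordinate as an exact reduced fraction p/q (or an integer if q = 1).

1. B_x = -56/5  [C, D, B are collinear ∩ AB ⟂ CD]
2. B_y = -8/5  [C, D, B are collinear ∩ AB ⟂ CD]
   → B = (-56/5, -8/5)

B = (-56/5, -8/5)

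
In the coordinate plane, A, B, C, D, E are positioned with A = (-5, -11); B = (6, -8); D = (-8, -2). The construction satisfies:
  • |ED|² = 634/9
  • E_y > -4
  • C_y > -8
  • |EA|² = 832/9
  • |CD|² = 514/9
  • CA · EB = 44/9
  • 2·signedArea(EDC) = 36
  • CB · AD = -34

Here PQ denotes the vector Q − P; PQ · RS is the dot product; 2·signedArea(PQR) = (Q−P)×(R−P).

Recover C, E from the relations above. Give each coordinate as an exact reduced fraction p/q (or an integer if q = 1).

C = (-7/3, -7)
E = (1/3, -3)

1. C_x = -7/3  [line 3·x + -9·y + -56 = 0 ∩ |CD|² = 514/9]
2. C_y = -7  [line 3·x + -9·y + -56 = 0 ∩ |CD|² = 514/9]
   → C = (-7/3, -7)
3. E_x = 1/3  [2·signedArea(EDC) = 36 ∩ CA · EB = 44/9]
4. E_y = -3  [2·signedArea(EDC) = 36 ∩ CA · EB = 44/9]
   → E = (1/3, -3)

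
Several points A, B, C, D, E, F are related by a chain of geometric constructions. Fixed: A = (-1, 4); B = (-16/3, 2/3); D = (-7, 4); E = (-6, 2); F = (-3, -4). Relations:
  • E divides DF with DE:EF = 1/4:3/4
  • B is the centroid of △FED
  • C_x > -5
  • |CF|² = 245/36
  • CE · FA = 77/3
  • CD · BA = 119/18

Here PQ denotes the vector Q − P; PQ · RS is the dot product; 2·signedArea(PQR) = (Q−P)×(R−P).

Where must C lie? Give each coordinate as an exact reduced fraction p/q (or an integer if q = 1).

C = (-25/6, -5/3)

1. C_x = -25/6  [CD · BA = 119/18 ∩ CE · FA = 77/3]
2. C_y = -5/3  [CD · BA = 119/18 ∩ CE · FA = 77/3]
   → C = (-25/6, -5/3)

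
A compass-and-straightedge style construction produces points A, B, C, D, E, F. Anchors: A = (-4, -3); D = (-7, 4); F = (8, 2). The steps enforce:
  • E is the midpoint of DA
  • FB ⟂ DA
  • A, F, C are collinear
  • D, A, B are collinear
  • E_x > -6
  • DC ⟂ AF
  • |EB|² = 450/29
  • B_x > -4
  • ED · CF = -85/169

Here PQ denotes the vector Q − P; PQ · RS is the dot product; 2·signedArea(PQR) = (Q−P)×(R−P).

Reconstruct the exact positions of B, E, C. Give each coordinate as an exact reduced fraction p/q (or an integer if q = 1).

1. B_x = -229/58  [D, A, B are collinear ∩ FB ⟂ DA]
2. B_y = -181/58  [D, A, B are collinear ∩ FB ⟂ DA]
   → B = (-229/58, -181/58)
3. E_x = -11/2  [E is the midpoint of DA]
4. E_y = 1/2  [E is the midpoint of DA]
   → E = (-11/2, 1/2)
5. C_x = -688/169  [A, F, C are collinear ∩ DC ⟂ AF]
6. C_y = -512/169  [A, F, C are collinear ∩ DC ⟂ AF]
   → C = (-688/169, -512/169)

B = (-229/58, -181/58)
C = (-688/169, -512/169)
E = (-11/2, 1/2)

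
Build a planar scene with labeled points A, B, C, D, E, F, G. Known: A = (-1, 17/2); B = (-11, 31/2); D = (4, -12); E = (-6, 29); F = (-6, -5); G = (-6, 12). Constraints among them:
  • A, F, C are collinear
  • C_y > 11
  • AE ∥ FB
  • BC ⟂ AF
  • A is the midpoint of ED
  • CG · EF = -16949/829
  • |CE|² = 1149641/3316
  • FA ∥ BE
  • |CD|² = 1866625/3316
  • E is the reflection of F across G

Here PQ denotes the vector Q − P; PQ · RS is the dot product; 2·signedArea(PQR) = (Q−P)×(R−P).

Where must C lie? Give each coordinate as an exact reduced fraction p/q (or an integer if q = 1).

1. C_x = 61/829  [A, F, C are collinear ∩ BC ⟂ AF]
2. C_y = 18899/1658  [A, F, C are collinear ∩ BC ⟂ AF]
   → C = (61/829, 18899/1658)

C = (61/829, 18899/1658)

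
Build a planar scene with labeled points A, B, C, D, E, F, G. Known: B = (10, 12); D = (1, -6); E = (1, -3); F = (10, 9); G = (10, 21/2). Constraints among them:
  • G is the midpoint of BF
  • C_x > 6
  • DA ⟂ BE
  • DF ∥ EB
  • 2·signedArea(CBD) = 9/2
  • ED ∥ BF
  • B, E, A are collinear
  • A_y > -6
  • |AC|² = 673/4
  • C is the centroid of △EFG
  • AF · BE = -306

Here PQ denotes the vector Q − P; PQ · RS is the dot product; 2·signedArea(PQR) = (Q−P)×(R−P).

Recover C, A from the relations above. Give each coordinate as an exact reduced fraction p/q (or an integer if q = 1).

1. C_x = 7  [C is the centroid of △EFG]
2. C_y = 11/2  [C is the centroid of △EFG]
   → C = (7, 11/2)
3. A_x = -11/34  [B, E, A are collinear ∩ DA ⟂ BE]
4. A_y = -177/34  [B, E, A are collinear ∩ DA ⟂ BE]
   → A = (-11/34, -177/34)

A = (-11/34, -177/34)
C = (7, 11/2)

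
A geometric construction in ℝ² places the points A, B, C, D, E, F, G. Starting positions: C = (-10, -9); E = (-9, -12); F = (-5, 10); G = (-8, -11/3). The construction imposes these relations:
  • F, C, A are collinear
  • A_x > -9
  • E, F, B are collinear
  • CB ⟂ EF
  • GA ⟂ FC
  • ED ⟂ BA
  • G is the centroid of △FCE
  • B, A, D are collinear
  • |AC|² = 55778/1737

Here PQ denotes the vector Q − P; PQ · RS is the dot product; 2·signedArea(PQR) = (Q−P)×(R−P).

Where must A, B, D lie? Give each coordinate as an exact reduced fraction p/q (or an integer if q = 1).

1. A_x = -4955/579  [F, C, A are collinear ∩ GA ⟂ FC]
2. A_y = -2038/579  [F, C, A are collinear ∩ GA ⟂ FC]
   → A = (-4955/579, -2038/579)
3. B_x = -1063/125  [E, F, B are collinear ∩ CB ⟂ EF]
4. B_y = -1159/125  [E, F, B are collinear ∩ CB ⟂ EF]
   → B = (-1063/125, -1159/125)
5. D_x = -1469579278561/173330043125  [B, A, D are collinear ∩ ED ⟂ BA]
6. D_y = -2079114168148/173330043125  [B, A, D are collinear ∩ ED ⟂ BA]
   → D = (-1469579278561/173330043125, -2079114168148/173330043125)

A = (-4955/579, -2038/579)
B = (-1063/125, -1159/125)
D = (-1469579278561/173330043125, -2079114168148/173330043125)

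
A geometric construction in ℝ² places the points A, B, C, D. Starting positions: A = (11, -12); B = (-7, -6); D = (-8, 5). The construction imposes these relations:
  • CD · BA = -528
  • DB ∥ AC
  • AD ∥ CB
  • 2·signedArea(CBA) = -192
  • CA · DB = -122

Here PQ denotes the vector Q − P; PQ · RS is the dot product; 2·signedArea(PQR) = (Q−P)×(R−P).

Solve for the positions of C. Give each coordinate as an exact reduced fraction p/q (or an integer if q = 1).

1. C_x = 12  [AD ∥ CB ∩ DB ∥ AC]
2. C_y = -23  [AD ∥ CB ∩ DB ∥ AC]
   → C = (12, -23)

C = (12, -23)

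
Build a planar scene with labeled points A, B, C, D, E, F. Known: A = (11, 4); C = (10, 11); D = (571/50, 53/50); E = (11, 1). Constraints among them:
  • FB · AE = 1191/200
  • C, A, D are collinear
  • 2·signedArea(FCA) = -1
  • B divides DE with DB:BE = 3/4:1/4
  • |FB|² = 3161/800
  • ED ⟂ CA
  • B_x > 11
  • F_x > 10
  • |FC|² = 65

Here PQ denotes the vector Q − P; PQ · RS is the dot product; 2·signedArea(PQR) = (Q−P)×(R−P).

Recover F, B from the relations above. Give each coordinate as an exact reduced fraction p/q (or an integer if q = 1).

B = (2221/200, 203/200)
F = (11, 3)

1. F_x = 11  [line 7·x + 1·y + -80 = 0 ∩ |FC|² = 65]
2. F_y = 3  [line 7·x + 1·y + -80 = 0 ∩ |FC|² = 65]
   → F = (11, 3)
3. B_x = 2221/200  [B divides DE with DB:BE = 3/4:1/4]
4. B_y = 203/200  [B divides DE with DB:BE = 3/4:1/4]
   → B = (2221/200, 203/200)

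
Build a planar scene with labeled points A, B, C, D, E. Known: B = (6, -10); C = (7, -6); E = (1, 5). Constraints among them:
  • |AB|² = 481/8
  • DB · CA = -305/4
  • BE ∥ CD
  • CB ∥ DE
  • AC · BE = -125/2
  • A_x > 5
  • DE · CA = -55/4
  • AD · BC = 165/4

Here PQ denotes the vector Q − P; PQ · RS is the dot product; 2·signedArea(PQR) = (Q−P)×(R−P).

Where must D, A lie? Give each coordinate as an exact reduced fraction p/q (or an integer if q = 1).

A = (23/4, -9/4)
D = (2, 9)

1. D_x = 2  [CB ∥ DE ∩ BE ∥ CD]
2. D_y = 9  [CB ∥ DE ∩ BE ∥ CD]
   → D = (2, 9)
3. A_x = 23/4  [AD · BC = 165/4 ∩ AC · BE = -125/2]
4. A_y = -9/4  [AD · BC = 165/4 ∩ AC · BE = -125/2]
   → A = (23/4, -9/4)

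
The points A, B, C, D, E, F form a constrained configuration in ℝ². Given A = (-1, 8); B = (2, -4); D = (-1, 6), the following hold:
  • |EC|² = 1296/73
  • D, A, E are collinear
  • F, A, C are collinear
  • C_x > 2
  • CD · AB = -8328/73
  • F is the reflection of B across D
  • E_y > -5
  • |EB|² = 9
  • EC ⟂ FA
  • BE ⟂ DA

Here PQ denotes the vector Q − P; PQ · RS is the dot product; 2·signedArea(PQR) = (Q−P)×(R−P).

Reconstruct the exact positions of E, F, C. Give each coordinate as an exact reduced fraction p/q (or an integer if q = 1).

C = (215/73, -184/73)
E = (-1, -4)
F = (-4, 16)

1. E_x = -1  [D, A, E are collinear ∩ BE ⟂ DA]
2. E_y = -4  [D, A, E are collinear ∩ BE ⟂ DA]
   → E = (-1, -4)
3. F_x = -4  [F is the reflection of B across D]
4. F_y = 16  [F is the reflection of B across D]
   → F = (-4, 16)
5. C_x = 215/73  [F, A, C are collinear ∩ EC ⟂ FA]
6. C_y = -184/73  [F, A, C are collinear ∩ EC ⟂ FA]
   → C = (215/73, -184/73)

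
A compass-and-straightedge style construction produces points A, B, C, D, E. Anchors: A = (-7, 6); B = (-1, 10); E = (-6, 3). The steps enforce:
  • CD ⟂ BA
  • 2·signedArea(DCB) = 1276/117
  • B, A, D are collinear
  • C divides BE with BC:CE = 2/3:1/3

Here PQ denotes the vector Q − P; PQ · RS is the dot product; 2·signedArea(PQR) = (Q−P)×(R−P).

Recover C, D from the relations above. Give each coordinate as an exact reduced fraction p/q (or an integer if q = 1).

C = (-13/3, 16/3)
D = (-71/13, 274/39)

1. C_x = -13/3  [C divides BE with BC:CE = 2/3:1/3]
2. C_y = 16/3  [C divides BE with BC:CE = 2/3:1/3]
   → C = (-13/3, 16/3)
3. D_x = -71/13  [B, A, D are collinear ∩ CD ⟂ BA]
4. D_y = 274/39  [B, A, D are collinear ∩ CD ⟂ BA]
   → D = (-71/13, 274/39)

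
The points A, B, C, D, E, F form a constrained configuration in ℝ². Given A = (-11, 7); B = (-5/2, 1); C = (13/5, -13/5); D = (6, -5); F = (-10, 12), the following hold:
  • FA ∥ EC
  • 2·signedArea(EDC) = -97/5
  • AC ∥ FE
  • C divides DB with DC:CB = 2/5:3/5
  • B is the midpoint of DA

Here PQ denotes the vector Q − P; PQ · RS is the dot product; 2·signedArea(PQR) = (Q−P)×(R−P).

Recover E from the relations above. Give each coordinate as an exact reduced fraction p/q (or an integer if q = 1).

E = (18/5, 12/5)

1. E_x = 18/5  [FA ∥ EC ∩ AC ∥ FE]
2. E_y = 12/5  [FA ∥ EC ∩ AC ∥ FE]
   → E = (18/5, 12/5)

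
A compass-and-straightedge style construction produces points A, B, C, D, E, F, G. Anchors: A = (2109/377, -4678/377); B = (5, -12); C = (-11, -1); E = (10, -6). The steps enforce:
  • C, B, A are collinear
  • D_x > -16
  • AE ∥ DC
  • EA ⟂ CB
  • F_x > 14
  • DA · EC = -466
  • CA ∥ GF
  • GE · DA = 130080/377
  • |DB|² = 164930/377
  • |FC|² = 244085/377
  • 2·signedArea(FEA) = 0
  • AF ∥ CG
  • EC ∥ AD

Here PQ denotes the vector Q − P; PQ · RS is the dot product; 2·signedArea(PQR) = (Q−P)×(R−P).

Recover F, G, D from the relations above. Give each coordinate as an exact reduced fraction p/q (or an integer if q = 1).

1. F_x = 5431/377  [line 2416/377·x + -1661/377·y + -34126/377 = 0 ∩ |FC|² = 244085/377]
2. F_y = 154/377  [line 2416/377·x + -1661/377·y + -34126/377 = 0 ∩ |FC|² = 244085/377]
   → F = (5431/377, 154/377)
3. G_x = -825/377  [CA ∥ GF ∩ AF ∥ CG]
4. G_y = 4455/377  [CA ∥ GF ∩ AF ∥ CG]
   → G = (-825/377, 4455/377)
5. D_x = -5808/377  [AE ∥ DC ∩ EC ∥ AD]
6. D_y = -2793/377  [AE ∥ DC ∩ EC ∥ AD]
   → D = (-5808/377, -2793/377)

D = (-5808/377, -2793/377)
F = (5431/377, 154/377)
G = (-825/377, 4455/377)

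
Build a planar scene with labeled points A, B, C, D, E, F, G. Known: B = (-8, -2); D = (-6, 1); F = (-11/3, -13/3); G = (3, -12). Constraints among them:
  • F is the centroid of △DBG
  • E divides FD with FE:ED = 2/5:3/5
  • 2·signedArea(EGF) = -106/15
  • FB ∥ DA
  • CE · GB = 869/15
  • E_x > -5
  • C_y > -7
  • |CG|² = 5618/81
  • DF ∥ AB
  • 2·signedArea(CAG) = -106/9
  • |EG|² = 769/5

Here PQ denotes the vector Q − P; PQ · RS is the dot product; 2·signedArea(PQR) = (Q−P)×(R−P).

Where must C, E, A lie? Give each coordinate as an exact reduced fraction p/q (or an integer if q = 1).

A = (-31/3, 10/3)
C = (-26/9, -55/9)
E = (-23/5, -11/5)

1. E_x = -23/5  [E divides FD with FE:ED = 2/5:3/5]
2. E_y = -11/5  [E divides FD with FE:ED = 2/5:3/5]
   → E = (-23/5, -11/5)
3. A_x = -31/3  [DF ∥ AB ∩ FB ∥ DA]
4. A_y = 10/3  [DF ∥ AB ∩ FB ∥ DA]
   → A = (-31/3, 10/3)
5. C_x = -26/9  [CE · GB = 869/15 ∩ 2·signedArea(CAG) = -106/9]
6. C_y = -55/9  [CE · GB = 869/15 ∩ 2·signedArea(CAG) = -106/9]
   → C = (-26/9, -55/9)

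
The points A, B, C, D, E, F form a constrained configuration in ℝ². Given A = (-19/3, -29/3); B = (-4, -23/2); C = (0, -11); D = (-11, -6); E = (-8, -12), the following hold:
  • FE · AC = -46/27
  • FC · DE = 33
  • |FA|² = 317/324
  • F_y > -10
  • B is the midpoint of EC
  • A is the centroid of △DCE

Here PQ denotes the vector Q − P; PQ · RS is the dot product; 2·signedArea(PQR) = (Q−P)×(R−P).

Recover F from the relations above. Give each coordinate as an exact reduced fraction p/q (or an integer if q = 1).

F = (-64/9, -163/18)

1. F_x = -64/9  [FE · AC = -46/27 ∩ FC · DE = 33]
2. F_y = -163/18  [FE · AC = -46/27 ∩ FC · DE = 33]
   → F = (-64/9, -163/18)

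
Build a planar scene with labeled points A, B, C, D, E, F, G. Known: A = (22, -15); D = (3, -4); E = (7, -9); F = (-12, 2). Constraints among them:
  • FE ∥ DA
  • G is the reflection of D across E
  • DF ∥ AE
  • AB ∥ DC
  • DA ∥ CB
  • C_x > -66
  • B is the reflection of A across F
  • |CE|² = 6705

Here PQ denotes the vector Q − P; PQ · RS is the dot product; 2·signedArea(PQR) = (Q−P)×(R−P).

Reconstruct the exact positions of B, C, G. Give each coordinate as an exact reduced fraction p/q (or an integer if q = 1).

B = (-46, 19)
C = (-65, 30)
G = (11, -14)

1. B_x = -46  [B is the reflection of A across F]
2. B_y = 19  [B is the reflection of A across F]
   → B = (-46, 19)
3. C_x = -65  [DA ∥ CB ∩ AB ∥ DC]
4. C_y = 30  [DA ∥ CB ∩ AB ∥ DC]
   → C = (-65, 30)
5. G_x = 11  [G is the reflection of D across E]
6. G_y = -14  [G is the reflection of D across E]
   → G = (11, -14)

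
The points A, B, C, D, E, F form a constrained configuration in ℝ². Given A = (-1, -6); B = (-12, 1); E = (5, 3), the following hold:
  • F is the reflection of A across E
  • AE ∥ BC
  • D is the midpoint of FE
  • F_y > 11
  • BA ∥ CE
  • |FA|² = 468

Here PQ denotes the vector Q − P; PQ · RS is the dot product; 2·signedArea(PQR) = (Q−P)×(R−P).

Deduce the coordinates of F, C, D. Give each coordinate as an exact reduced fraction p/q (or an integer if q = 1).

C = (-6, 10)
D = (8, 15/2)
F = (11, 12)

1. F_x = 11  [F is the reflection of A across E]
2. F_y = 12  [F is the reflection of A across E]
   → F = (11, 12)
3. C_x = -6  [BA ∥ CE ∩ AE ∥ BC]
4. C_y = 10  [BA ∥ CE ∩ AE ∥ BC]
   → C = (-6, 10)
5. D_x = 8  [D is the midpoint of FE]
6. D_y = 15/2  [D is the midpoint of FE]
   → D = (8, 15/2)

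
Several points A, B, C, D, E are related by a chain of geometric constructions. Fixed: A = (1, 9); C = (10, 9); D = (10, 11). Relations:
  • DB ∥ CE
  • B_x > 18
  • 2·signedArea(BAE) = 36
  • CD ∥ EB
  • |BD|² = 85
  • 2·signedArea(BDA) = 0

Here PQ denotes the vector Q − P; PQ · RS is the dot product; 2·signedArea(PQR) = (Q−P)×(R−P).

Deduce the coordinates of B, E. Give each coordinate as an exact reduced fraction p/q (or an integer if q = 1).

B = (19, 13)
E = (19, 11)

1. B_x = 19  [line 2·x + -9·y + 79 = 0 ∩ |BD|² = 85]
2. B_y = 13  [line 2·x + -9·y + 79 = 0 ∩ |BD|² = 85]
   → B = (19, 13)
3. E_x = 19  [CD ∥ EB ∩ DB ∥ CE]
4. E_y = 11  [CD ∥ EB ∩ DB ∥ CE]
   → E = (19, 11)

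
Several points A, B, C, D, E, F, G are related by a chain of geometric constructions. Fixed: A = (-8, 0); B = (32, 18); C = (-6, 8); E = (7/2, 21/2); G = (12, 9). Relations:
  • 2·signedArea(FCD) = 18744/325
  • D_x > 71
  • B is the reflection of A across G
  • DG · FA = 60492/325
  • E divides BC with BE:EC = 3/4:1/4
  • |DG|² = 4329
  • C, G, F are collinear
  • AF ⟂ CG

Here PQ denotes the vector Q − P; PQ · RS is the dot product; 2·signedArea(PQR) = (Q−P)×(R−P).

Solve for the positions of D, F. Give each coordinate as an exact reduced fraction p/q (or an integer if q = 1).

1. F_x = -2742/325  [C, G, F are collinear ∩ AF ⟂ CG]
2. F_y = 2556/325  [C, G, F are collinear ∩ AF ⟂ CG]
   → F = (-2742/325, 2556/325)
3. D_x = 72  [line -142/325·x + 2556/325·y + -81792/325 = 0 ∩ |DG|² = 4329]
4. D_y = 36  [line -142/325·x + 2556/325·y + -81792/325 = 0 ∩ |DG|² = 4329]
   → D = (72, 36)

D = (72, 36)
F = (-2742/325, 2556/325)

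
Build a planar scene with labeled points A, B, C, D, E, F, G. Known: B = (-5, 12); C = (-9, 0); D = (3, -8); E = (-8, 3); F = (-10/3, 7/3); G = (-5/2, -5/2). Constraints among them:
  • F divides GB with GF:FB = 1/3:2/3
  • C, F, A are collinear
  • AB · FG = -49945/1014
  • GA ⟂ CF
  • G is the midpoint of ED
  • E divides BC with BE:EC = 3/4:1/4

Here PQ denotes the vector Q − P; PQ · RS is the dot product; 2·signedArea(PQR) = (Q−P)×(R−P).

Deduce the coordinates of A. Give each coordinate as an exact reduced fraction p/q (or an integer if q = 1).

1. A_x = -1461/338  [C, F, A are collinear ∩ GA ⟂ CF]
2. A_y = 651/338  [C, F, A are collinear ∩ GA ⟂ CF]
   → A = (-1461/338, 651/338)

A = (-1461/338, 651/338)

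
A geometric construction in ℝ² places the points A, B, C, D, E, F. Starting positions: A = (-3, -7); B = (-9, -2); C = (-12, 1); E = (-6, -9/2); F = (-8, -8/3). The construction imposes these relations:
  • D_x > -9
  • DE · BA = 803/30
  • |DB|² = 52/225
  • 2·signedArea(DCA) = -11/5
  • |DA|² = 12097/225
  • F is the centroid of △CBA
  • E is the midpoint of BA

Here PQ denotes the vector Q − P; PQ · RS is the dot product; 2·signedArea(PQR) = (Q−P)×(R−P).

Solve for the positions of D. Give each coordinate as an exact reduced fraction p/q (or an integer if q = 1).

D = (-43/5, -34/15)

1. D_x = -43/5  [2·signedArea(DCA) = -11/5 ∩ DE · BA = 803/30]
2. D_y = -34/15  [2·signedArea(DCA) = -11/5 ∩ DE · BA = 803/30]
   → D = (-43/5, -34/15)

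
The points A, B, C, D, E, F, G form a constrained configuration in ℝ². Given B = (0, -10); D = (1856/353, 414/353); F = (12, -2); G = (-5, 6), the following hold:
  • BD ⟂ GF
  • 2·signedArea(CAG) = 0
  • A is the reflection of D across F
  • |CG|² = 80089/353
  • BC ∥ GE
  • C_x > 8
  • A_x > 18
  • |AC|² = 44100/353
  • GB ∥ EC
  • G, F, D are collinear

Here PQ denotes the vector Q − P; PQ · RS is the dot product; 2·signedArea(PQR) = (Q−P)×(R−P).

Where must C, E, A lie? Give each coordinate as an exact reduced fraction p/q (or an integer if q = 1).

A = (6616/353, -1826/353)
C = (3046/353, -146/353)
E = (1281/353, 5502/353)

1. A_x = 6616/353  [A is the reflection of D across F]
2. A_y = -1826/353  [A is the reflection of D across F]
   → A = (6616/353, -1826/353)
3. C_x = 3046/353  [line -3944/353·x + -8381/353·y + 30566/353 = 0 ∩ |CG|² = 80089/353]
4. C_y = -146/353  [line -3944/353·x + -8381/353·y + 30566/353 = 0 ∩ |CG|² = 80089/353]
   → C = (3046/353, -146/353)
5. E_x = 1281/353  [GB ∥ EC ∩ BC ∥ GE]
6. E_y = 5502/353  [GB ∥ EC ∩ BC ∥ GE]
   → E = (1281/353, 5502/353)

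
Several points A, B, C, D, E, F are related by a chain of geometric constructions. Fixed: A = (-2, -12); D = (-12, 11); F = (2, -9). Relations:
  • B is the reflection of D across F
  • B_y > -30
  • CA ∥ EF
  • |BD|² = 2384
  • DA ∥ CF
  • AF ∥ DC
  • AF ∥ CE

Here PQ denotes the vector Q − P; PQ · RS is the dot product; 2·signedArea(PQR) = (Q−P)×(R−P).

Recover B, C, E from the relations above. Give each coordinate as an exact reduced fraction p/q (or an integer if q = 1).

1. B_x = 16  [B is the reflection of D across F]
2. B_y = -29  [B is the reflection of D across F]
   → B = (16, -29)
3. C_x = -8  [DA ∥ CF ∩ AF ∥ DC]
4. C_y = 14  [DA ∥ CF ∩ AF ∥ DC]
   → C = (-8, 14)
5. E_x = -4  [CA ∥ EF ∩ AF ∥ CE]
6. E_y = 17  [CA ∥ EF ∩ AF ∥ CE]
   → E = (-4, 17)

B = (16, -29)
C = (-8, 14)
E = (-4, 17)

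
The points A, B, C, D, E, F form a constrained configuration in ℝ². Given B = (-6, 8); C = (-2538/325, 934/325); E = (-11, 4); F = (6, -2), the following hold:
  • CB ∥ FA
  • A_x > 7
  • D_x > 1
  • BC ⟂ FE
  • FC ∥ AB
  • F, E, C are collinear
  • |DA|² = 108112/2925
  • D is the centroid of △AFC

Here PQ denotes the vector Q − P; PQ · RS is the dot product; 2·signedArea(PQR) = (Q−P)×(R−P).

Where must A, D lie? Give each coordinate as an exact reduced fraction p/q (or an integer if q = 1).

A = (2538/325, 1016/325)
D = (2, 4/3)

1. A_x = 2538/325  [FC ∥ AB ∩ CB ∥ FA]
2. A_y = 1016/325  [FC ∥ AB ∩ CB ∥ FA]
   → A = (2538/325, 1016/325)
3. D_x = 2  [D is the centroid of △AFC]
4. D_y = 4/3  [D is the centroid of △AFC]
   → D = (2, 4/3)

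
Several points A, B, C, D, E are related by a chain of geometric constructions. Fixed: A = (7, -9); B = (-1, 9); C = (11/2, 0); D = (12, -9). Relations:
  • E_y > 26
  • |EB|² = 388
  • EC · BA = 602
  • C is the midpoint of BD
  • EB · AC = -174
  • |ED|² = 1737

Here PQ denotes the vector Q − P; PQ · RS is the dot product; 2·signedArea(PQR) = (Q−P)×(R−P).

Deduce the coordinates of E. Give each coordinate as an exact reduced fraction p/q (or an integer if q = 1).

E = (-9, 27)

1. E_x = -9  [EB · AC = -174 ∩ EC · BA = 602]
2. E_y = 27  [EB · AC = -174 ∩ EC · BA = 602]
   → E = (-9, 27)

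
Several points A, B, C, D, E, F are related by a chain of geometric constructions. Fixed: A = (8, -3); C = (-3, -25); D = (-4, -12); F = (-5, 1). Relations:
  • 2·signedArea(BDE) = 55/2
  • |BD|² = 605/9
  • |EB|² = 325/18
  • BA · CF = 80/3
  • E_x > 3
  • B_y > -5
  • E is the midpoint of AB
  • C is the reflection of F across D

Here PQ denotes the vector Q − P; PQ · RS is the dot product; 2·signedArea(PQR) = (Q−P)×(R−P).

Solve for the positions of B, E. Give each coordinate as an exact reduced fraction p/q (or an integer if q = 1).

1. B_x = -1/3  [line 2·x + -26·y + -362/3 = 0 ∩ |BD|² = 605/9]
2. B_y = -14/3  [line 2·x + -26·y + -362/3 = 0 ∩ |BD|² = 605/9]
   → B = (-1/3, -14/3)
3. E_x = 23/6  [2·signedArea(BDE) = 55/2 ∩ E is the midpoint of AB]
4. E_y = -23/6  [2·signedArea(BDE) = 55/2 ∩ E is the midpoint of AB]
   → E = (23/6, -23/6)

B = (-1/3, -14/3)
E = (23/6, -23/6)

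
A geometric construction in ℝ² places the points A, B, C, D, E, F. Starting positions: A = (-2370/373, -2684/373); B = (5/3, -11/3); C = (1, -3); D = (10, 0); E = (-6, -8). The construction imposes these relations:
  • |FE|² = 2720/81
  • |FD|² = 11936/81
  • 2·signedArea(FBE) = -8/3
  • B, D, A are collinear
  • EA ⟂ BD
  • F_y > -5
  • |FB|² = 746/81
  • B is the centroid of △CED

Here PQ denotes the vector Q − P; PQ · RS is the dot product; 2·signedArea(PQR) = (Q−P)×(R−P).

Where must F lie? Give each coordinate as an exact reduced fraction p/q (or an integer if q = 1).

F = (-10/9, -44/9)

1. F_x = -10/9  [line 13/3·x + -23/3·y + -98/3 = 0 ∩ |FE|² = 2720/81]
2. F_y = -44/9  [line 13/3·x + -23/3·y + -98/3 = 0 ∩ |FE|² = 2720/81]
   → F = (-10/9, -44/9)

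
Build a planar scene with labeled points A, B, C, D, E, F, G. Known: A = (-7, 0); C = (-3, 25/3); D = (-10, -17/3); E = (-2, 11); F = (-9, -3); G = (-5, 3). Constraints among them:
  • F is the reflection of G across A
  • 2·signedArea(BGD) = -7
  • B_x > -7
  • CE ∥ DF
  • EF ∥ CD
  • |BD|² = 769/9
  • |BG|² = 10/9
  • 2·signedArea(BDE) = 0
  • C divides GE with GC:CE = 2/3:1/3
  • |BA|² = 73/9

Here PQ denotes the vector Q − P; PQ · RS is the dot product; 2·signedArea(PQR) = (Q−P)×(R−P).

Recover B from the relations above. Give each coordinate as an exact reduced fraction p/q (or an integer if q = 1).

B = (-6, 8/3)

1. B_x = -6  [2·signedArea(BDE) = 0 ∩ 2·signedArea(BGD) = -7]
2. B_y = 8/3  [2·signedArea(BDE) = 0 ∩ 2·signedArea(BGD) = -7]
   → B = (-6, 8/3)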